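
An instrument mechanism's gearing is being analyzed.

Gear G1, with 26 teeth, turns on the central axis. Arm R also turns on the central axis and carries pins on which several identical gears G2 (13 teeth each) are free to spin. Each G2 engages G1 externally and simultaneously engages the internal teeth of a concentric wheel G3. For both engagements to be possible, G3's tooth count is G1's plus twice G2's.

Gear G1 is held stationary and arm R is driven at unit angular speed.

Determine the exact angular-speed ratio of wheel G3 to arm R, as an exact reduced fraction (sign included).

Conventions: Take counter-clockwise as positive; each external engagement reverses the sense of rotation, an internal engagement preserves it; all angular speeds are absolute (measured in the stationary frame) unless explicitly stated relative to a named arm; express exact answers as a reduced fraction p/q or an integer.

class = planetary set [G3 = 26+2·13 = 52; Willis about the carrier]
ring teeth: 26 + 2·13 = 52
26(ω_sun−ω_arm) = −52(ω_ring−ω_arm),  ω_sun = 0, ω_arm = 1
ω_ring = 1 − (26/52)(0−1) = 3/2
ω_out/ω_in = 3/2

3/2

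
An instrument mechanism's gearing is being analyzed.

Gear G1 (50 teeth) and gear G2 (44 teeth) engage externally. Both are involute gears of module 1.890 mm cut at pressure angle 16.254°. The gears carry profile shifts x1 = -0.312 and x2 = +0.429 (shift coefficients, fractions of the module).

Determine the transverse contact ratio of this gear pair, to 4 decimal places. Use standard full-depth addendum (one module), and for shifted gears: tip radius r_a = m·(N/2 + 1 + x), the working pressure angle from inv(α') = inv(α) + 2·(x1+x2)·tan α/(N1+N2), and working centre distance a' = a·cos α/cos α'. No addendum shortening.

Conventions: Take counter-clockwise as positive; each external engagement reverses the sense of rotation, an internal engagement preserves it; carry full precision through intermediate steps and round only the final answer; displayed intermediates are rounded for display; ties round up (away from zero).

topology: single-mesh involute geometry — m = 1.890, 50T/44T pair
base radii: r_b1 = 45.361432, r_b2 = 39.918061
tip radii: r_a1 = 48.550320, r_a2 = 44.280810
inv(α') = inv(16.254°) + 2·(-0.312+0.429)·tan α/(50+44) = 0.00858912  ⇒  α' = 16.72842°
a' = a·cos α / cos α' = 88.8300·cos 16.254°/cos 16.72842° = 89.048020
action lengths: √(r_a1²−r_b1²) = 17.305318, √(r_a2²−r_b2²) = 19.166079
base pitch p_b = π·m·cos α = 5.700286
CR = (17.305318 + 19.166079 − 89.048020·sin 16.72842°)/5.700286 = 1.901695
contact ratio ≈ 1.9017

1.9017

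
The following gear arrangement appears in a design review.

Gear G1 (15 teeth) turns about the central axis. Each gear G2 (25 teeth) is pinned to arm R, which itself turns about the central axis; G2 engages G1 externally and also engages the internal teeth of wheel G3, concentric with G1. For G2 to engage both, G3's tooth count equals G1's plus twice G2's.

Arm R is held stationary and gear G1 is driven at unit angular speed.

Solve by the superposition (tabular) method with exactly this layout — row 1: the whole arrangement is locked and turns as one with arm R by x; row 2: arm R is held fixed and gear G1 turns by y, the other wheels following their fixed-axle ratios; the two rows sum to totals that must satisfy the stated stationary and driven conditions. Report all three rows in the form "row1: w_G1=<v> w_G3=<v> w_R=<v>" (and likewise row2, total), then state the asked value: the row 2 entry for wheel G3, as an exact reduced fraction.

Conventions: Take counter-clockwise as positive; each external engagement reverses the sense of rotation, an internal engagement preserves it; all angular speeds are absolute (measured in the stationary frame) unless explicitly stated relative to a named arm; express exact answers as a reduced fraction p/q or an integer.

row1: w_G1=0 w_G3=0 w_R=0
row2: w_G1=1 w_G3=-3/13 w_R=0
total: w_G1=1 w_G3=-3/13 w_R=0
asked value: -3/13

topology: planetary set — G1 15T / G2 25T / G3 65T, arm = carrier (Willis)
row 1 — lock + rotate with arm: ω_sun = ω_ring = ω_arm = x
row 2: sun turns y, ring = −(15/65)·y, arm 0
boundary: total ω_arm = x = 0 and total ω_sun = x + y = 1  ⇒  y = 1, x = 0
row 2 ring = −(15/65)·1 = -3/13
totals (row 1 + row 2): sun 0 + 1 = 1, ring 0 + (-3/13) = -3/13, arm 0 + 0 = 0
asked cell (row2, ring) = -3/13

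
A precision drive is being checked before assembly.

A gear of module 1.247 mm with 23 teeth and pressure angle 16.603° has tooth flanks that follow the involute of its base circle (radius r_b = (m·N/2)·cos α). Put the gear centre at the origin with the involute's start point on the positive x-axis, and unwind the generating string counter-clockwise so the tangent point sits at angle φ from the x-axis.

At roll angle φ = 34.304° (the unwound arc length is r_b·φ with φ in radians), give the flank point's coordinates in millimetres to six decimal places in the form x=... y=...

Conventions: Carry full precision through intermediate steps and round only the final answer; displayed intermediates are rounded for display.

x=15.989342 y=0.948344

topology: single-mesh involute geometry — m = 1.247, N = 23
pitch radius r_p = m·N/2 = 1.247·23/2 = 14.340500
base radius r_b = r_p·cos α = 14.340500·cos 16.603° = 13.742610
roll angle φ = 34.304° = 0.59871775 rad
x = r_b·(cos φ + φ·sin φ) = 15.989342
y = r_b·(sin φ − φ·cos φ) = 0.948344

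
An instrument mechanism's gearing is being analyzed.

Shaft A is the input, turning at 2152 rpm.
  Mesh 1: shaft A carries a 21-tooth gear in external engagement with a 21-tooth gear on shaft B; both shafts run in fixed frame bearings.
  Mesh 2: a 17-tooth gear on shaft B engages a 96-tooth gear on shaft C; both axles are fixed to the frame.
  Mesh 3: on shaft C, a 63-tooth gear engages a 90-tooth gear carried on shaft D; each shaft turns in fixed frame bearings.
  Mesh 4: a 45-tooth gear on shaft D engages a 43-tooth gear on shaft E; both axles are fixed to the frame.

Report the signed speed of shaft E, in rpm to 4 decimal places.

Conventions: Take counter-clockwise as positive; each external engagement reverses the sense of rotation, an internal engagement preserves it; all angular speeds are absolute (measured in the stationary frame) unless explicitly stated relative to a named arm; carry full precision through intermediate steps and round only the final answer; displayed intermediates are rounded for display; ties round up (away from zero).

recognized (5 fixed axles, 4 meshes): fixed-axis compound train
mesh 1 [21T→21T]: ω = 2152.0000×21/21 = 2152.0000 rpm, sense flips to −
mesh 2 [17T→96T]: ω = 2152.0000×17/96 = 381.0833 rpm, sense flips to +
mesh 3 [63T→90T]: ω = 381.0833×63/90 = 266.7583 rpm, sense flips to −
mesh 4 [45T→43T]: ω = 266.7583×45/43 = 279.1657 rpm, sense flips to +
signed output speed = +279.1657 rpm

+279.1657 rpm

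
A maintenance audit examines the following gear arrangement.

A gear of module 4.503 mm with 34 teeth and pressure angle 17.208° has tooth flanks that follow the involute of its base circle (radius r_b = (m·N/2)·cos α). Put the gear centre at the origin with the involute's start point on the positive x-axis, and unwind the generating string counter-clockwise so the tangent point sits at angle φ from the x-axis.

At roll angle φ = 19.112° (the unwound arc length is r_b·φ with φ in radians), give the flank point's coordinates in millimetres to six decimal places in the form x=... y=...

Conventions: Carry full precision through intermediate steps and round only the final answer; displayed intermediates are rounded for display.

x=77.080056 y=0.894646

recognized (one wheel, involute flank): single-mesh tooth geometry, m = 4.503, N = 34
pitch radius r_p = m·N/2 = 4.503·34/2 = 76.551000
base radius r_b = r_p·cos α = 76.551000·cos 17.208° = 73.124352
roll angle φ = 19.112° = 0.33356733 rad
x = r_b·(cos φ + φ·sin φ) = 77.080056
y = r_b·(sin φ − φ·cos φ) = 0.894646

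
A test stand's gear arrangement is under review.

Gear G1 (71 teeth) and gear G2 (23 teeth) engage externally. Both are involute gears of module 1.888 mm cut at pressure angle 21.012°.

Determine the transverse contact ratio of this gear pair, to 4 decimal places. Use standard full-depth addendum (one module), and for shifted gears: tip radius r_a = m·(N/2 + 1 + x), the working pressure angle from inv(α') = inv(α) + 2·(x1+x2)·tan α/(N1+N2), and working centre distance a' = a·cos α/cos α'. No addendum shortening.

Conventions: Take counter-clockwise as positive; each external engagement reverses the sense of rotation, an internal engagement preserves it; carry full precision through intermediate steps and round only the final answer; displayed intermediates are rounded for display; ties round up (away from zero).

topology: single-mesh involute geometry — m = 1.888, 71T/23T pair
base radii: r_b1 = 62.567263, r_b2 = 20.268268
tip radii: r_a1 = 68.912000, r_a2 = 23.600000
no profile shift: α' = α, a' = a
action lengths: √(r_a1²−r_b1²) = 28.882545, √(r_a2²−r_b2²) = 12.089554
base pitch p_b = π·m·cos α = 5.536925
CR = (28.882545 + 12.089554 − 88.736000·sin 21.01200°)/5.536925 = 1.653374
contact ratio ≈ 1.6534

1.6534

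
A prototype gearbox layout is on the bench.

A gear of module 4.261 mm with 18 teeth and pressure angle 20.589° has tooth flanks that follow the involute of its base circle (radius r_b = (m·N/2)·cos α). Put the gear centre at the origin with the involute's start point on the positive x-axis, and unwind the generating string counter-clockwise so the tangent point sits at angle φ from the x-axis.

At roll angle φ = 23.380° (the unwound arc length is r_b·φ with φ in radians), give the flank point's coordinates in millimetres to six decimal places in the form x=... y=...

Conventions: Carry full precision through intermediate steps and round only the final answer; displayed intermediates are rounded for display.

topology: single-mesh involute geometry — m = 4.261, N = 18
pitch radius r_p = m·N/2 = 4.261·18/2 = 38.349000
base radius r_b = r_p·cos α = 38.349000·cos 20.589° = 35.899537
roll angle φ = 23.380° = 0.40805798 rad
x = r_b·(cos φ + φ·sin φ) = 38.765104
y = r_b·(sin φ − φ·cos φ) = 0.799621

x=38.765104 y=0.799621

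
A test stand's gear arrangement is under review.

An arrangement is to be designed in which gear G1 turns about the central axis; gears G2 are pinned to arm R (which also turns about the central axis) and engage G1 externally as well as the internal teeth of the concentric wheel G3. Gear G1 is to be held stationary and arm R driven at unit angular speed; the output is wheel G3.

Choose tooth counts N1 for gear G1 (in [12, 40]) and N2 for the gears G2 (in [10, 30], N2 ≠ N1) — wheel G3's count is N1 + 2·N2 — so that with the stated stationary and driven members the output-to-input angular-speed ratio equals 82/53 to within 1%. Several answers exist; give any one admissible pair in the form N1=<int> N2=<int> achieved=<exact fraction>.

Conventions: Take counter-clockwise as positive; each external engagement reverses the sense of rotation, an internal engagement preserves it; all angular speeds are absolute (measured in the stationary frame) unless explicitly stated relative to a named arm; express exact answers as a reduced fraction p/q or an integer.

N1=29 N2=12 achieved=82/53

design class (target 82/53): planetary set
Willis with ω_sun = 0: ω_ring/ω_arm = (N1+N3)/N3; set equal to 82/53  ⇒  N3/N1 = 1/(82/53 − 1) = 53/29
N3 = N1 + 2·N2  ⇒  N2/N1 = (N3/N1 − 1)/2 = (53/29 − 1)/2 = 12/29
smallest multiple with N1 ≥ 12 and N2 ≥ 10: k = 1  ⇒  N1 = 1·29 = 29, N2 = 1·12 = 12 (N1 ≤ 40, N2 ≤ 30, N2 ≠ N1 ✓), N3 = 29 + 2·12 = 53
check: (N1+N3)/N3 with N1 = 29, N3 = 53 gives 82/53; |achieved − target| = 0 ≤ 41/2650 ✓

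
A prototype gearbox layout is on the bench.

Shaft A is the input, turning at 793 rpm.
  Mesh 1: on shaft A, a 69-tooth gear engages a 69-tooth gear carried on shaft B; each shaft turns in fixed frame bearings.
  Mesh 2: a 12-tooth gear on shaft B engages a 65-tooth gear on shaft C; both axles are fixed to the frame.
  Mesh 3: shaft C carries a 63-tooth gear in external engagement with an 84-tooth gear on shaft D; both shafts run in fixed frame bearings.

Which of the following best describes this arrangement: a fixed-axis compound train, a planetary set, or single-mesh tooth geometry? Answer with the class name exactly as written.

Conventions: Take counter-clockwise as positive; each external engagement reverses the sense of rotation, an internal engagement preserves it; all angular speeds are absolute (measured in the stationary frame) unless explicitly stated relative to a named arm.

3-mesh fixed-axis compound train (all bearings frame-fixed)
classification: fixed-axis compound train

fixed-axis compound train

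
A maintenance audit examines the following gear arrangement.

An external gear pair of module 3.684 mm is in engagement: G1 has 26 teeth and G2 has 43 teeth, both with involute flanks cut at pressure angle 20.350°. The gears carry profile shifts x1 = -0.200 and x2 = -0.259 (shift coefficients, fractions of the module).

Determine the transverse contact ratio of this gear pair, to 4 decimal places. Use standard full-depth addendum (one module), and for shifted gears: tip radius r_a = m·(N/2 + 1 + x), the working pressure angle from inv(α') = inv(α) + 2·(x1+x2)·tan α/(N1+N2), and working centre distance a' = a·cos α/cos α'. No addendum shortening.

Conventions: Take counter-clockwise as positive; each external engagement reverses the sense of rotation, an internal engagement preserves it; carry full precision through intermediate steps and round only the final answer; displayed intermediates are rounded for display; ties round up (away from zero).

1.8154

class = single-mesh tooth geometry [involute pair 26T × 43T, m = 3.684]
base radii: r_b1 = 44.902860, r_b2 = 74.262422
tip radii: r_a1 = 50.839200, r_a2 = 81.935844
inv(α') = inv(20.350°) + 2·(-0.200-0.259)·tan α/(26+43) = 0.01079449  ⇒  α' = 18.01847°
a' = a·cos α / cos α' = 127.0980·cos 20.350°/cos 18.01847° = 125.310922
action lengths: √(r_a1²−r_b1²) = 23.840248, √(r_a2²−r_b2²) = 34.620444
base pitch p_b = π·m·cos α = 10.851269
CR = (23.840248 + 34.620444 − 125.310922·sin 18.01847°)/10.851269 = 1.815371
contact ratio ≈ 1.8154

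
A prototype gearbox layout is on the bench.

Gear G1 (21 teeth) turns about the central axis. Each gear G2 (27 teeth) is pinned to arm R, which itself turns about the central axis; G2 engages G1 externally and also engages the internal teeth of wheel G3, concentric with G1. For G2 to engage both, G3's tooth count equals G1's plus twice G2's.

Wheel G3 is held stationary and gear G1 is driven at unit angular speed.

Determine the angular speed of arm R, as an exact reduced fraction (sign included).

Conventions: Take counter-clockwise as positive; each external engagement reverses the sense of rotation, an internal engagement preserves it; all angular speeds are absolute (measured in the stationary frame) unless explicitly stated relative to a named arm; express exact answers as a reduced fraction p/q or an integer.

7/32

topology: planetary set — G1 21T / G2 27T / G3 75T, arm = carrier (Willis)
ring teeth: 21 + 2·27 = 75
21(ω_sun−ω_arm) = −75(ω_ring−ω_arm),  ω_ring = 0, ω_sun = 1
21(1−ω_arm) = −75(0−ω_arm)  ⇒  96·ω_arm = 21  ⇒  ω_arm = 7/32
exact speed ratio = 7/32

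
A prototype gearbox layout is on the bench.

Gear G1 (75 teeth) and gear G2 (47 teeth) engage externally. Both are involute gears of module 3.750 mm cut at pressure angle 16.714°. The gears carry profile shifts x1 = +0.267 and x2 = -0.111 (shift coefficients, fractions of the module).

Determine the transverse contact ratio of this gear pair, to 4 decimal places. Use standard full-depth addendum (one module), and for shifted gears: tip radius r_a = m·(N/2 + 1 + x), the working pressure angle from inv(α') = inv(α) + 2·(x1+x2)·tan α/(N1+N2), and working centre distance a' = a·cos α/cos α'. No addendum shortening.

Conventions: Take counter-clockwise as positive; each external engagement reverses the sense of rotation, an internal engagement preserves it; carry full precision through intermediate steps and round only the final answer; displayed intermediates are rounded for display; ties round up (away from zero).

1.9661

class = single-mesh tooth geometry [involute pair 75T × 47T, m = 3.750]
base radii: r_b1 = 134.683910, r_b2 = 84.401917
tip radii: r_a1 = 145.376250, r_a2 = 91.458750
inv(α') = inv(16.714°) + 2·(+0.267-0.111)·tan α/(75+47) = 0.00933434  ⇒  α' = 17.18759°
a' = a·cos α / cos α' = 228.7500·cos 16.714°/cos 17.18759° = 229.327022
action lengths: √(r_a1²−r_b1²) = 54.722010, √(r_a2²−r_b2²) = 35.228104
base pitch p_b = π·m·cos α = 11.283253
CR = (54.722010 + 35.228104 − 229.327022·sin 17.18759°)/11.283253 = 1.966075
contact ratio ≈ 1.9661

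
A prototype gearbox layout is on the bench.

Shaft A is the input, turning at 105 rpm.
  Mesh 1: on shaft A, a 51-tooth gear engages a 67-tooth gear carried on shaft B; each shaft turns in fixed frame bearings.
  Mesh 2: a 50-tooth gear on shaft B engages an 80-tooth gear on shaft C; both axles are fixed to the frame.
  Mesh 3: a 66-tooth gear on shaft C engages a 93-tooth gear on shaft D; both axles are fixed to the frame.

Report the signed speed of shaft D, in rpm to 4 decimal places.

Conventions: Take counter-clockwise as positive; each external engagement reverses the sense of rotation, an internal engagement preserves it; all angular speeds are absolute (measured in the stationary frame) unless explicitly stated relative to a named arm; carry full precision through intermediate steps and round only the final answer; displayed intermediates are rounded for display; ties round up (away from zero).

3-mesh fixed-axis compound train (all bearings frame-fixed)
mesh 1 [51T→67T]: ω = 105.0000×51/67 = 79.9254 rpm, sense flips to −
mesh 2 [50T→80T]: ω = 79.9254×50/80 = 49.9534 rpm, sense flips to +
mesh 3 [66T→93T]: ω = 49.9534×66/93 = 35.4508 rpm, sense flips to −
signed output speed = -35.4508 rpm

-35.4508 rpm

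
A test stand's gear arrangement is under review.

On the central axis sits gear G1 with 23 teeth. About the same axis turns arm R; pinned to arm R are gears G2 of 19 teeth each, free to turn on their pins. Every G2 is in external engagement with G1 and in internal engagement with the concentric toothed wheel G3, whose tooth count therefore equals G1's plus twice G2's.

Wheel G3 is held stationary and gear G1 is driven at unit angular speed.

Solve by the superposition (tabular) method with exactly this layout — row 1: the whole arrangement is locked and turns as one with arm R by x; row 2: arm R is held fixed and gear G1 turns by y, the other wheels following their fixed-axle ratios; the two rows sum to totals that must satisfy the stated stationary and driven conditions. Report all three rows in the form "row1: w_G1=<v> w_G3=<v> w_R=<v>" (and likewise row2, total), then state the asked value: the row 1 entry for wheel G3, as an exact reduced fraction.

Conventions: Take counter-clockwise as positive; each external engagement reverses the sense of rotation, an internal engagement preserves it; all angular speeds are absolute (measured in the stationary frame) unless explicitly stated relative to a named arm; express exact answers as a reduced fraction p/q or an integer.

row1: w_G1=23/84 w_G3=23/84 w_R=23/84
row2: w_G1=61/84 w_G3=-23/84 w_R=0
total: w_G1=1 w_G3=0 w_R=23/84
asked value: 23/84

topology: planetary set — G1 23T / G2 19T / G3 61T, arm = carrier (Willis)
row 1 — lock + rotate with arm: ω_sun = ω_ring = ω_arm = x
row 2: sun turns y, ring = −(23/61)·y, arm 0
boundary: total ω_ring = x − (23/61)·y = 0 and total ω_sun = x + y = 1  ⇒  y = 61/84, x = 23/84
row 2 ring = −(23/61)·61/84 = -23/84
totals (row 1 + row 2): sun 23/84 + 61/84 = 1, ring 23/84 + (-23/84) = 0, arm 23/84 + 0 = 23/84
asked cell (row1, ring) = 23/84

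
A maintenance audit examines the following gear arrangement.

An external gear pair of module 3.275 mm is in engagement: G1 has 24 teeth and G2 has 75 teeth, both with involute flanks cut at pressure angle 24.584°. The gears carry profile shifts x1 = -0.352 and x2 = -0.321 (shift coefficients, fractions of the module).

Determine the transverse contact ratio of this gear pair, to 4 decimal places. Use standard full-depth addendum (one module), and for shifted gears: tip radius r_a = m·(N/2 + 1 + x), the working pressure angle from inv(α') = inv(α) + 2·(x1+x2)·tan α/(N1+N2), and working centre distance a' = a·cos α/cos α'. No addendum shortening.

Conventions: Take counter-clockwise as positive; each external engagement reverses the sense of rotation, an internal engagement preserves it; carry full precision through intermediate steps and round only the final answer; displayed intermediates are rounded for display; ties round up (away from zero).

1.6482

single-mesh involute tooth geometry (24T engaging 75T at module 3.275)
base radii: r_b1 = 35.737546, r_b2 = 111.679832
tip radii: r_a1 = 41.422200, r_a2 = 125.036225
inv(α') = inv(24.584°) + 2·(-0.352-0.321)·tan α/(24+75) = 0.02220613  ⇒  α' = 22.72839°
a' = a·cos α / cos α' = 162.1125·cos 24.584°/cos 22.72839° = 159.828581
action lengths: √(r_a1²−r_b1²) = 20.943410, √(r_a2²−r_b2²) = 56.228753
base pitch p_b = π·m·cos α = 9.356068
CR = (20.943410 + 56.228753 − 159.828581·sin 22.72839°)/9.356068 = 1.648161
contact ratio ≈ 1.6482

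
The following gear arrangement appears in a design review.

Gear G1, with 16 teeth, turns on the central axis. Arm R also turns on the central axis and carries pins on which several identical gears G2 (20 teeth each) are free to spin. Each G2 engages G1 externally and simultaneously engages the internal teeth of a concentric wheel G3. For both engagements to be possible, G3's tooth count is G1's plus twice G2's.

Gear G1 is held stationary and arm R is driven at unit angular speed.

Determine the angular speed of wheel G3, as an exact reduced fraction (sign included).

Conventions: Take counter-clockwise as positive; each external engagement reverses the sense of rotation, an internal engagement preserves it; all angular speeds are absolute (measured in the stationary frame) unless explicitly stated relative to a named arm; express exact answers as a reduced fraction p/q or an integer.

9/7

class = planetary set [G3 = 16+2·20 = 56; Willis about the carrier]
ring teeth: 16 + 2·20 = 56
16(ω_sun−ω_arm) = −56(ω_ring−ω_arm),  ω_sun = 0, ω_arm = 1
ω_ring = 1 − (16/56)(0−1) = 9/7
exact speed ratio = 9/7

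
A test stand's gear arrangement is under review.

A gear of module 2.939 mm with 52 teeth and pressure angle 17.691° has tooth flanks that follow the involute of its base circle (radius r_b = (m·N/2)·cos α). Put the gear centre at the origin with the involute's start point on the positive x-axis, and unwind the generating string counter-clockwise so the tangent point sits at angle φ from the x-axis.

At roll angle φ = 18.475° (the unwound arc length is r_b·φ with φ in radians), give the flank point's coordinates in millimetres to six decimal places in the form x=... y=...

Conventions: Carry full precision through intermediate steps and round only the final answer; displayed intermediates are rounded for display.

x=76.487174 y=0.805147

single-mesh involute tooth geometry (52T wheel at module 2.939)
pitch radius r_p = m·N/2 = 2.939·52/2 = 76.414000
base radius r_b = r_p·cos α = 76.414000·cos 17.691° = 72.800323
roll angle φ = 18.475° = 0.32244958 rad
x = r_b·(cos φ + φ·sin φ) = 76.487174
y = r_b·(sin φ − φ·cos φ) = 0.805147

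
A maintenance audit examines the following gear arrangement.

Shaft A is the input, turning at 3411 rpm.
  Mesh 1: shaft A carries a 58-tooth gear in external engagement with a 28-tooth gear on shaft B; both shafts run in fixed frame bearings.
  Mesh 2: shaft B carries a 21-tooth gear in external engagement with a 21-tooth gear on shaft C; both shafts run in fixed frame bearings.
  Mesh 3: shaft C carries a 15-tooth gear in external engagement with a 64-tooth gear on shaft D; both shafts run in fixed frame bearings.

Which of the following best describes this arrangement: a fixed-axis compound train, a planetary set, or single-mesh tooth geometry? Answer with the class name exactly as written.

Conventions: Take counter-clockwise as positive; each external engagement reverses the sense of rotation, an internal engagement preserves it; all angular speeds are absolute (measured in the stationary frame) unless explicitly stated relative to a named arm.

fixed-axis compound train

topology: fixed-axis compound train — 3 meshes, A→D
classification: fixed-axis compound train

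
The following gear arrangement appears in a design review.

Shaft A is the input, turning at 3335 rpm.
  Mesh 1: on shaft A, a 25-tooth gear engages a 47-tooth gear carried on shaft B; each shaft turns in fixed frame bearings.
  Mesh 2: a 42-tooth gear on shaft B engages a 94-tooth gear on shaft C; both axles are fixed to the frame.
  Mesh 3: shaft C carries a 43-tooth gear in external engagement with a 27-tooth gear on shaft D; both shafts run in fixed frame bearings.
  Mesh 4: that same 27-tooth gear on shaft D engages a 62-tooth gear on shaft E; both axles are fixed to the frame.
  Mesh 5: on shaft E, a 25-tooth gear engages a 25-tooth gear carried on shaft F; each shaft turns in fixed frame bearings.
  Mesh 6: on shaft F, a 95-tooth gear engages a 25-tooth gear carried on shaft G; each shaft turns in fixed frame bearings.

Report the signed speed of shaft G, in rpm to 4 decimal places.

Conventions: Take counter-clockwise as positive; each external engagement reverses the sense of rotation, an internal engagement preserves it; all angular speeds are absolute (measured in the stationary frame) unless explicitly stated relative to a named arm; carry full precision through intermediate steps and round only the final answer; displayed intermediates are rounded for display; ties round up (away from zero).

+2088.9103 rpm

topology: fixed-axis compound train — 6 meshes, A→G
mesh 1 [25T→47T]: ω = 3335.0000×25/47 = 1773.9362 rpm, sense flips to −
mesh 2 [42T→94T]: ω = 1773.9362×42/94 = 792.6098 rpm, sense flips to +
mesh 3 [43T→27T]: ω = 792.6098×43/27 = 1262.3045 rpm, sense flips to −
mesh 4 [27T→62T]: ω = 1262.3045×27/62 = 549.7132 rpm, sense flips to +
mesh 5 [25T→25T]: ω = 549.7132×25/25 = 549.7132 rpm, sense flips to −
mesh 6 [95T→25T]: ω = 549.7132×95/25 = 2088.9103 rpm, sense flips to +
signed output speed = +2088.9103 rpm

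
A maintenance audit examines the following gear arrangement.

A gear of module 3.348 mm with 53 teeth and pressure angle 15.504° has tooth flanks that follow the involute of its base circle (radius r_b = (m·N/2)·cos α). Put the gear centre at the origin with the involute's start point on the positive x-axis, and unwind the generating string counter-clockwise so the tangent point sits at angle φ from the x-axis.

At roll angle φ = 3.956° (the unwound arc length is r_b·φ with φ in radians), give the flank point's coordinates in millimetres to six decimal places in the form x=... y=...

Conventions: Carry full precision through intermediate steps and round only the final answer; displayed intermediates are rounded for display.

single-mesh involute tooth geometry (53T wheel at module 3.348)
pitch radius r_p = m·N/2 = 3.348·53/2 = 88.722000
base radius r_b = r_p·cos α = 88.722000·cos 15.504° = 85.493566
roll angle φ = 3.956° = 0.06904523 rad
x = r_b·(cos φ + φ·sin φ) = 85.697107
y = r_b·(sin φ − φ·cos φ) = 0.009376

x=85.697107 y=0.009376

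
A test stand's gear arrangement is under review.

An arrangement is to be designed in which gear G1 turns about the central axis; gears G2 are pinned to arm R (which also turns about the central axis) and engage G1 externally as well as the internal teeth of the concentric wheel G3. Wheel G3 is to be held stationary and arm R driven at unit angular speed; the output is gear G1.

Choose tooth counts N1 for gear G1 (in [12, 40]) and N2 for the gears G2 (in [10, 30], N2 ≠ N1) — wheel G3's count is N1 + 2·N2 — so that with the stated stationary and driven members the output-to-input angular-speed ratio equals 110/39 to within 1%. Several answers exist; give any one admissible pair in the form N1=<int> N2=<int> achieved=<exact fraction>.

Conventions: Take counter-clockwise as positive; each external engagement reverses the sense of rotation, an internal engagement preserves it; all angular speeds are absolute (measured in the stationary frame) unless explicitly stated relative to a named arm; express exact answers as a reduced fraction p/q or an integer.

N1=39 N2=16 achieved=110/39

topology: planetary set — design target 110/39, arm = carrier (Willis)
Willis with ω_ring = 0: ω_sun/ω_arm = (N1+N3)/N1; set equal to 110/39  ⇒  N3/N1 = 110/39 − 1 = 71/39
N3 = N1 + 2·N2  ⇒  N2/N1 = (N3/N1 − 1)/2 = (71/39 − 1)/2 = 16/39
smallest multiple with N1 ≥ 12 and N2 ≥ 10: k = 1  ⇒  N1 = 1·39 = 39, N2 = 1·16 = 16 (N1 ≤ 40, N2 ≤ 30, N2 ≠ N1 ✓), N3 = 39 + 2·16 = 71
check: (N1+N3)/N1 with N1 = 39, N3 = 71 gives 110/39; |achieved − target| = 0 ≤ 11/390 ✓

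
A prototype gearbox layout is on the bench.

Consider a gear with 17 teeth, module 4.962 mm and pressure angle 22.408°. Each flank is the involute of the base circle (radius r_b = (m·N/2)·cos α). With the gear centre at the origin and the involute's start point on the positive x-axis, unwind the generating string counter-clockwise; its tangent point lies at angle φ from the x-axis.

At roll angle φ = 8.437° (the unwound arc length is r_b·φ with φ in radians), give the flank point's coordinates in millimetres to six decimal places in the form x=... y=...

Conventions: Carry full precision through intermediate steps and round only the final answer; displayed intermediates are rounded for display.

x=39.412791 y=0.041411

topology: single-mesh involute geometry — m = 4.962, N = 17
pitch radius r_p = m·N/2 = 4.962·17/2 = 42.177000
base radius r_b = r_p·cos α = 42.177000·cos 22.408° = 38.992334
roll angle φ = 8.437° = 0.14725343 rad
x = r_b·(cos φ + φ·sin φ) = 39.412791
y = r_b·(sin φ − φ·cos φ) = 0.041411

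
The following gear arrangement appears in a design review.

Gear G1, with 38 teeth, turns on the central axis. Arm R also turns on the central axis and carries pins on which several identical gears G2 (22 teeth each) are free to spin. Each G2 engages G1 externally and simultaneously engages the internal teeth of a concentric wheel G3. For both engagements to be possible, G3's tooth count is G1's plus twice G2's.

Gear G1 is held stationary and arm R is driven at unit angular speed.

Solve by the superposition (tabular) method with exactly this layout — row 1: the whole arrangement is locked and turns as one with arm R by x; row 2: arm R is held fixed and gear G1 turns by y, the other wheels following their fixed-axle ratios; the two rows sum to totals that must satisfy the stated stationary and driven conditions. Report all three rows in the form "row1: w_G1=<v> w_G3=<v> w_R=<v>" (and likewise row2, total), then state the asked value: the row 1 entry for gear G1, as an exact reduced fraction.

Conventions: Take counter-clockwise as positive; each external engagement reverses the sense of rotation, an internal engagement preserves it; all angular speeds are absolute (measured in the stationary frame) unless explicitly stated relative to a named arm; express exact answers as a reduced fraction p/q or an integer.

row1: w_G1=1 w_G3=1 w_R=1
row2: w_G1=-1 w_G3=19/41 w_R=0
total: w_G1=0 w_G3=60/41 w_R=1
asked value: 1

class = planetary set [G3 = 38+2·22 = 82; Willis about the carrier]
superposition row 1 [locked train]: every member turns x
superposition row 2 [arm held]: sun y, ring −(38/82)·y, arm 0
boundary: total ω_sun = x + y = 0 and total ω_arm = x = 1  ⇒  y = -1, x = 1
row 2 ring = −(38/82)·(-1) = 19/41
totals (row 1 + row 2): sun 1 + (-1) = 0, ring 1 + 19/41 = 60/41, arm 1 + 0 = 1
asked cell (row1, sun) = 1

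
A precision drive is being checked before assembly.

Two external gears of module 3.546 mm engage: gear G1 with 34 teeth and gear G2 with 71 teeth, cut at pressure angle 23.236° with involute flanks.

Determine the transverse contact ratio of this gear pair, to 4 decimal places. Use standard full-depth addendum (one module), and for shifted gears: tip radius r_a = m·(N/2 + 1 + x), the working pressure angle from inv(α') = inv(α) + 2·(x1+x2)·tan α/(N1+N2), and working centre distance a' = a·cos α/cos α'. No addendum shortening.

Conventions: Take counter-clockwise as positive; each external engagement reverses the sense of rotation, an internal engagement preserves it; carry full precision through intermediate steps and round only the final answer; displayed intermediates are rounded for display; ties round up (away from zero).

recognized (one external pair, fixed centres): single-mesh tooth geometry, m = 3.546, N1 = 34, N2 = 71
base radii: r_b1 = 55.392385, r_b2 = 115.672332
tip radii: r_a1 = 63.828000, r_a2 = 129.429000
no profile shift: α' = α, a' = a
action lengths: √(r_a1²−r_b1²) = 31.712731, √(r_a2²−r_b2²) = 58.067009
base pitch p_b = π·m·cos α = 10.236489
CR = (31.712731 + 58.067009 − 186.165000·sin 23.23600°)/10.236489 = 1.595669
contact ratio ≈ 1.5957

1.5957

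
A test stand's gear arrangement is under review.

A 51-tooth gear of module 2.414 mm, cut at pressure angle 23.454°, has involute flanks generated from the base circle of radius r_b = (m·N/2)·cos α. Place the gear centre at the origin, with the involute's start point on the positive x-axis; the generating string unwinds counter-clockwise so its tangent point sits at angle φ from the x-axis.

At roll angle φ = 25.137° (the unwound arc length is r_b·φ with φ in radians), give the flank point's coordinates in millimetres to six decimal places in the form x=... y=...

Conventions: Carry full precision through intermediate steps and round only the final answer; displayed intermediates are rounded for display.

single-mesh involute tooth geometry (51T wheel at module 2.414)
pitch radius r_p = m·N/2 = 2.414·51/2 = 61.557000
base radius r_b = r_p·cos α = 61.557000·cos 23.454° = 56.471155
roll angle φ = 25.137° = 0.43872341 rad
x = r_b·(cos φ + φ·sin φ) = 61.647156
y = r_b·(sin φ − φ·cos φ) = 1.559177

x=61.647156 y=1.559177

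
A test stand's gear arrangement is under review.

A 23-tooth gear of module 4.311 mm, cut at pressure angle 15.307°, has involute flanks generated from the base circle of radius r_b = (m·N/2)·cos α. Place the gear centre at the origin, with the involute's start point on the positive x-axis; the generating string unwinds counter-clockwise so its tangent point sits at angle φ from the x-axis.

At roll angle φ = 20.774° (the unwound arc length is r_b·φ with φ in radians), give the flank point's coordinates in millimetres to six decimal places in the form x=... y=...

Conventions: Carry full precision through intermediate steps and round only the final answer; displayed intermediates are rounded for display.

class = single-mesh tooth geometry [base-circle involute, m = 4.311, 23T]
pitch radius r_p = m·N/2 = 4.311·23/2 = 49.576500
base radius r_b = r_p·cos α = 49.576500·cos 15.307° = 47.817782
roll angle φ = 20.774° = 0.36257470 rad
x = r_b·(cos φ + φ·sin φ) = 50.858309
y = r_b·(sin φ − φ·cos φ) = 0.749792

x=50.858309 y=0.749792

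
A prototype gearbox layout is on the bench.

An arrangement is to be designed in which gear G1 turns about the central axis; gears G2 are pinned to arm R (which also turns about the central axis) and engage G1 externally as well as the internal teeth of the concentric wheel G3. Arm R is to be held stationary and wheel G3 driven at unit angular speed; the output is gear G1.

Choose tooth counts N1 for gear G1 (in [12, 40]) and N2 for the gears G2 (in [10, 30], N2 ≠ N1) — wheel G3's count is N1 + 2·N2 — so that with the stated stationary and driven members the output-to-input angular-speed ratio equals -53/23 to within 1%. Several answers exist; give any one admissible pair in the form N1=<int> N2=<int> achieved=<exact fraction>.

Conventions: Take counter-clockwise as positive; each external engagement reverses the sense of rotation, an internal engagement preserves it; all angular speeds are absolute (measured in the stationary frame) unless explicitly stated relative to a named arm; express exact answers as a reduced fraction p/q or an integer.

class = planetary set [ratio -53/23 wanted; Willis about the carrier]
Willis with ω_arm = 0: ω_sun/ω_ring = −N3/N1; set equal to -53/23  ⇒  N3/N1 = −(-53/23) = 53/23
N3 = N1 + 2·N2  ⇒  N2/N1 = (N3/N1 − 1)/2 = (53/23 − 1)/2 = 15/23
smallest multiple with N1 ≥ 12 and N2 ≥ 10: k = 1  ⇒  N1 = 1·23 = 23, N2 = 1·15 = 15 (N1 ≤ 40, N2 ≤ 30, N2 ≠ N1 ✓), N3 = 23 + 2·15 = 53
check: −N3/N1 with N1 = 23, N3 = 53 gives -53/23; |achieved − target| = 0 ≤ 53/2300 ✓

N1=23 N2=15 achieved=-53/23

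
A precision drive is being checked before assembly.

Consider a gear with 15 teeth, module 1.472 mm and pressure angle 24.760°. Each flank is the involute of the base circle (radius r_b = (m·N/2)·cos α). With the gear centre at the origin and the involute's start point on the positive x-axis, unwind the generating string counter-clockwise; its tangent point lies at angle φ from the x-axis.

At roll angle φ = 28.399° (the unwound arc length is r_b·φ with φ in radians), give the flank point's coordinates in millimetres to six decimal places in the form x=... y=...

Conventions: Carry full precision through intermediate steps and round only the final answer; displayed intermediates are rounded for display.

recognized (one wheel, involute flank): single-mesh tooth geometry, m = 1.472, N = 15
pitch radius r_p = m·N/2 = 1.472·15/2 = 11.040000
base radius r_b = r_p·cos α = 11.040000·cos 24.760° = 10.025094
roll angle φ = 28.399° = 0.49565605 rad
x = r_b·(cos φ + φ·sin φ) = 11.181942
y = r_b·(sin φ − φ·cos φ) = 0.397010

x=11.181942 y=0.397010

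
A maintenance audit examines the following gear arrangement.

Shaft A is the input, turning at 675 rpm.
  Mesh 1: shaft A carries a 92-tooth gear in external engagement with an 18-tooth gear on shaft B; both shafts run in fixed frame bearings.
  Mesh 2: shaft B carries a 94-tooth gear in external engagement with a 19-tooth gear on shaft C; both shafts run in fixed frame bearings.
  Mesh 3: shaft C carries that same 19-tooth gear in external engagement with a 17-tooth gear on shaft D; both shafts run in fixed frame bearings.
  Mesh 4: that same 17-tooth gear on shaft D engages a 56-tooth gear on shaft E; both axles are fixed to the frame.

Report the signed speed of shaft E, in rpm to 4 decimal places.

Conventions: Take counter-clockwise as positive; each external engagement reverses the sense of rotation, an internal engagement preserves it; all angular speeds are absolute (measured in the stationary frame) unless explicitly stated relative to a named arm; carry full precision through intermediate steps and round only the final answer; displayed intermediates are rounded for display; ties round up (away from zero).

recognized (5 fixed axles, 4 meshes): fixed-axis compound train
mesh 1 [92T→18T]: ω = 675.0000×92/18 = 3450.0000 rpm, sense flips to −
mesh 2 [94T→19T]: ω = 3450.0000×94/19 = 17068.4211 rpm, sense flips to +
mesh 3 [19T→17T]: ω = 17068.4211×19/17 = 19076.4706 rpm, sense flips to −
mesh 4 [17T→56T]: ω = 19076.4706×17/56 = 5791.0714 rpm, sense flips to +
signed output speed = +5791.0714 rpm

+5791.0714 rpm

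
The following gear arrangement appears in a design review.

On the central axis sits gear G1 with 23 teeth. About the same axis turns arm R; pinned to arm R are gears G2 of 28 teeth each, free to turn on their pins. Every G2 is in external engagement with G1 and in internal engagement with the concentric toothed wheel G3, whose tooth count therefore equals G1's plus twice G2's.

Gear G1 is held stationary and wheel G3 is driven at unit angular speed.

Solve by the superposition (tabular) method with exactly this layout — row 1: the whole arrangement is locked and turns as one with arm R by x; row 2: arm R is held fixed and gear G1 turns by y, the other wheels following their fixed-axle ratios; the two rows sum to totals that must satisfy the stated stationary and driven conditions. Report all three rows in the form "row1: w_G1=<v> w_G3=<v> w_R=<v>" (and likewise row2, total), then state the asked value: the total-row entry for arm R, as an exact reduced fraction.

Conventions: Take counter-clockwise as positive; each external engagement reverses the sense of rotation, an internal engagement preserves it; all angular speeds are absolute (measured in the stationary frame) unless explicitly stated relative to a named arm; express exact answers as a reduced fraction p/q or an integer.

row1: w_G1=79/102 w_G3=79/102 w_R=79/102
row2: w_G1=-79/102 w_G3=23/102 w_R=0
total: w_G1=0 w_G3=1 w_R=79/102
asked value: 79/102

class = planetary set [G3 = 23+2·28 = 79; Willis about the carrier]
row 1 (train locked, turned with arm): all members turn x
superposition row 2 [arm held]: sun y, ring −(23/79)·y, arm 0
boundary: total ω_sun = x + y = 0 and total ω_ring = x − (23/79)·y = 1  ⇒  y = -79/102, x = 79/102
row 2 ring = −(23/79)·(-79/102) = 23/102
totals (row 1 + row 2): sun 79/102 + (-79/102) = 0, ring 79/102 + 23/102 = 1, arm 79/102 + 0 = 79/102
asked cell (total, arm) = 79/102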